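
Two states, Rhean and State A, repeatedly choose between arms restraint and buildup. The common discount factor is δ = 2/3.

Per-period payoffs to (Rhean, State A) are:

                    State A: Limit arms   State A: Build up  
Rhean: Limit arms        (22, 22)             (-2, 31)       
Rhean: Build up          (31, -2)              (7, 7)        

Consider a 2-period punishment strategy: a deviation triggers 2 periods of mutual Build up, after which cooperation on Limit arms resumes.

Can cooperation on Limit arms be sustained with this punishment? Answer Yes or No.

A one-shot deviation gives 31 now, then 7 for 2 periods, then back to 22.
Gain from deviating: (31−22) today; loss: (22−7) in each of the next 2 periods.
No-deviation condition: (22−7)(δ+…+δ^2) ≥ 31−22, i.e. δ+…+δ^2 ≥ 3/5.
At δ = 2/3: δ+…+δ^2 = 1.1111 ≥ 0.6000.
So cooperation is sustainable.

Yes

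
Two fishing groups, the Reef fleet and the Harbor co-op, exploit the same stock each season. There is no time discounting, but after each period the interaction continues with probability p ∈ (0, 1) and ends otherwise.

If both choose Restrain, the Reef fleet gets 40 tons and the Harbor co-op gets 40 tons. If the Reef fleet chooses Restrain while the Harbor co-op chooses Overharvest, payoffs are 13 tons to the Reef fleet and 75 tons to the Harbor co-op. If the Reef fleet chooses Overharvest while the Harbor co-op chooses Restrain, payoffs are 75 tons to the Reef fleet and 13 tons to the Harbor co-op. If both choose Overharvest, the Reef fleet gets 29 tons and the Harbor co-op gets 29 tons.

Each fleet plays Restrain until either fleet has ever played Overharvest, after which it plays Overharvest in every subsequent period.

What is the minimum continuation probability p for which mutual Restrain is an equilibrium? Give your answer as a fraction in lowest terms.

With no time discounting, the continuation probability p plays the role of the discount factor.
Grim-trigger IC: 40/(1−p) ≥ 75 + 29p/(1−p) ⇒ p ≥ (75−40)/(75−29) = 35/46.

35/46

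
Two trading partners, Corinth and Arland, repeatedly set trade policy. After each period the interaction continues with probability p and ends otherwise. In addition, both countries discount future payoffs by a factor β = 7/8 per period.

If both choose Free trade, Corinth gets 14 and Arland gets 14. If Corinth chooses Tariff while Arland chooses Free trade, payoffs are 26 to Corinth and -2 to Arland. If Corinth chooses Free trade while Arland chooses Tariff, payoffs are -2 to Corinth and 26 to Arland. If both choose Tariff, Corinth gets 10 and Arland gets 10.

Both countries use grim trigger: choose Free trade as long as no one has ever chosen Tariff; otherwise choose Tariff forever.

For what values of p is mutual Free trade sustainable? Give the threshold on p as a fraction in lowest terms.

Expected continuation weight on next period's payoff is β·p = 7/8·p, which plays the role of the discount factor.
Cooperation requires 7/8·p ≥ (26−14)/(26−10) = 3/4, hence p ≥ 6/7.

6/7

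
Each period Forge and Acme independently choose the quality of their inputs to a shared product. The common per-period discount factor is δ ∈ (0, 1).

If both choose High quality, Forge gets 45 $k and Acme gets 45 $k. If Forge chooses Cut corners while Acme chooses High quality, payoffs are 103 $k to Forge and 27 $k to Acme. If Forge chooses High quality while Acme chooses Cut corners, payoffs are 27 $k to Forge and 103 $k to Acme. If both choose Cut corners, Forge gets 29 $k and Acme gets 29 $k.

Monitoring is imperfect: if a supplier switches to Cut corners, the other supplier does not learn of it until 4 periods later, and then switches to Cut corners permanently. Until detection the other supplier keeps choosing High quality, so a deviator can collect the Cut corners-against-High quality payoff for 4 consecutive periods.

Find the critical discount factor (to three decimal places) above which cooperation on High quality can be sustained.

0.941

Deviating for the 4 undetected periods gains 103−45 = 58 per period over cooperation, then loses 45−29 = 16 per period forever once punishment starts.
Gain: 58(1 + δ + … + δ^3); loss: 16·δ^4/(1−δ).
No profitable deviation ⇔ 58(1−δ^4) ≤ 16·δ^4, i.e. δ^4 ≥ 58/(58+16) = 29/37.
Hence δ ≥ (29/37)^(1/4) ≈ 0.941.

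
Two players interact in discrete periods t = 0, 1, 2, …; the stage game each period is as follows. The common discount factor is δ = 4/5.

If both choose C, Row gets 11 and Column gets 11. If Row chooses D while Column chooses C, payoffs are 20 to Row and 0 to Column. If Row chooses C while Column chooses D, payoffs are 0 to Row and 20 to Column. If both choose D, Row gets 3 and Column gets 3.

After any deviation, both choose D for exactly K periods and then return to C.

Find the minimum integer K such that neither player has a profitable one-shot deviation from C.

IC: δ(1−δ^K)/(1−δ) ≥ (20−11)/(11−3) = 9/8.
With δ = 4/5: need 1 − δ^K ≥ 9/8·(1−4/5)/(4/5), i.e. δ^K ≤ 0.7188.
Since (4/5)^1 = 0.8000 and (4/5)^2 = 0.6400, the smallest such K is 2.

2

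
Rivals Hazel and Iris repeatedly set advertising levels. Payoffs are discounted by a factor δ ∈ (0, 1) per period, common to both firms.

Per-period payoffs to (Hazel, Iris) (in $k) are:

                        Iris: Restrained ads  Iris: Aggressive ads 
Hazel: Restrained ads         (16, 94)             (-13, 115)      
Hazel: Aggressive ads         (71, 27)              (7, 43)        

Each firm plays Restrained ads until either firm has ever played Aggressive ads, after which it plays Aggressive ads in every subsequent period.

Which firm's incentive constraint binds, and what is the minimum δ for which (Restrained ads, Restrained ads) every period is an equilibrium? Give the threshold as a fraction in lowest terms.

Hazel's threshold: (71−16)/(71−7) = 55/64.
Iris's threshold: (115−94)/(115−43) = 7/24.
55/64 > 7/24, so Hazel binds and δ* = 55/64.

Hazel; δ ≥ 55/64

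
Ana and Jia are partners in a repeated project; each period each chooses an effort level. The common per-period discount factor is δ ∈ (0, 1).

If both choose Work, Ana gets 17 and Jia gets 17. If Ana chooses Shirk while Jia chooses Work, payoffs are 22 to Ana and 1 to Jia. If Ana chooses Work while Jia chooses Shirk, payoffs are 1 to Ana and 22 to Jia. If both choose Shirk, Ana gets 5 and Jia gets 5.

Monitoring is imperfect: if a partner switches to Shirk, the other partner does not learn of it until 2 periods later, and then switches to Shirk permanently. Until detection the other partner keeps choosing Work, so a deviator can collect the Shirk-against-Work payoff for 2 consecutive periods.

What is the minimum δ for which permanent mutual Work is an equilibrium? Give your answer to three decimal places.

0.542

A deviator earns 22 for 2 periods, then 5 forever; cooperating earns 17 forever. Multiplying the IC by (1−δ):
17 ≥ 22(1−δ^2) + 5δ^2, so 17·δ^2 ≥ 5 and δ^2 ≥ 5/17.
δ ≥ (5/17)^(1/2) ≈ 0.542.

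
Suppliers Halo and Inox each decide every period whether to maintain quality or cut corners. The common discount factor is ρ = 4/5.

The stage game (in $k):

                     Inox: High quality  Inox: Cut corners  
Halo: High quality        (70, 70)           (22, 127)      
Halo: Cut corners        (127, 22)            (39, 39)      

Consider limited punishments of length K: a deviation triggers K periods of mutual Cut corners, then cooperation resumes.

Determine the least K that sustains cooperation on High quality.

IC: ρ(1−ρ^K)/(1−ρ) ≥ (127−70)/(70−39) = 57/31.
With ρ = 4/5: need 1 − ρ^K ≥ 57/31·(1−4/5)/(4/5), i.e. ρ^K ≤ 0.5403.
Since (4/5)^2 = 0.6400 and (4/5)^3 = 0.5120, the smallest such K is 3.

3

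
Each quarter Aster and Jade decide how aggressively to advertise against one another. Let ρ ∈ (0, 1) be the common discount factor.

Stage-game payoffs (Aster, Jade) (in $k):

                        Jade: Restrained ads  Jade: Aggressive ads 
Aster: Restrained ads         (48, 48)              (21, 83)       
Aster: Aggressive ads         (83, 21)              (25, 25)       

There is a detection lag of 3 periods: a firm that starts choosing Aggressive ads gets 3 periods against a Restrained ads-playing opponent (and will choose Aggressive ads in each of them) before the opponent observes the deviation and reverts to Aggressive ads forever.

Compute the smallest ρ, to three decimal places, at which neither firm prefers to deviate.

0.845

A deviator earns 83 for 3 periods, then 25 forever; cooperating earns 48 forever. Multiplying the IC by (1−ρ):
48 ≥ 83(1−ρ^3) + 25ρ^3, so 58·ρ^3 ≥ 35 and ρ^3 ≥ 35/58.
ρ ≥ (35/58)^(1/3) ≈ 0.845.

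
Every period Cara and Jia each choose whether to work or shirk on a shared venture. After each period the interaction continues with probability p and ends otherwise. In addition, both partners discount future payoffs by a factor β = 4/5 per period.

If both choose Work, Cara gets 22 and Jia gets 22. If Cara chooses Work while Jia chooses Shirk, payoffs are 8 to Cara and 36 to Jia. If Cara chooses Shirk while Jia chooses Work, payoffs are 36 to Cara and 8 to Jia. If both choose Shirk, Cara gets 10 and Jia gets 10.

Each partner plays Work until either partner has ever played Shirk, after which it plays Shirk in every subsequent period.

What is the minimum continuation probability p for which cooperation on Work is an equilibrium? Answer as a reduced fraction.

Expected continuation weight on next period's payoff is β·p = 4/5·p, which plays the role of the discount factor.
Cooperation requires 4/5·p ≥ (36−22)/(36−10) = 7/13, hence p ≥ 35/52.

35/52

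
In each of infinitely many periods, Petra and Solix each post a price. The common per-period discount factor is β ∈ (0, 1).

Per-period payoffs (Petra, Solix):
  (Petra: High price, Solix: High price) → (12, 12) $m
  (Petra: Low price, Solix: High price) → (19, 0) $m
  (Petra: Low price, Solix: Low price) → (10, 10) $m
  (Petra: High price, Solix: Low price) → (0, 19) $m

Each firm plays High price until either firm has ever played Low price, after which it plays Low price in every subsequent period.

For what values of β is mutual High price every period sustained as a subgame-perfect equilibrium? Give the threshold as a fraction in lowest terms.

7/9

12/(1−β) ≥ 19 + 10β/(1−β)
12 ≥ 19 − 9β
β ≥ 7/9.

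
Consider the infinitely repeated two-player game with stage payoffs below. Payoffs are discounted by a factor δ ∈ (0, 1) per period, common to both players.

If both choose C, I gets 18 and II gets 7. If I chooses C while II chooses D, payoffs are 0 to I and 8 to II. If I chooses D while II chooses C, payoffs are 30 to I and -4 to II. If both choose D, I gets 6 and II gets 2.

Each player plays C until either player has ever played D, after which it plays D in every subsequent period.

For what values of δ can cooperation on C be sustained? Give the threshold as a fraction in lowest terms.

I's threshold: (30−18)/(30−6) = 1/2.
II's threshold: (8−7)/(8−2) = 1/6.
1/2 > 1/6, so I binds and δ* = 1/2.

1/2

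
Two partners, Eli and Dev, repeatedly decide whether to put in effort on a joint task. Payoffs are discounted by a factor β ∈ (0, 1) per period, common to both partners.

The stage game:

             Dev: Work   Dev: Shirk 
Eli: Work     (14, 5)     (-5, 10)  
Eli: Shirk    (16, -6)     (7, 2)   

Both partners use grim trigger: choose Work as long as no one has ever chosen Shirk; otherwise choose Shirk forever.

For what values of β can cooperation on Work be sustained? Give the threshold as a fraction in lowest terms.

For Eli: deviation gain 16−14 = 2, per-period punishment loss 14−7 = 7. IC gives β ≥ 2/9.
For Dev: gain 5, loss 3 per period, so β ≥ 5/8.
The tighter constraint is Dev's, so cooperation needs β ≥ 5/8.

5/8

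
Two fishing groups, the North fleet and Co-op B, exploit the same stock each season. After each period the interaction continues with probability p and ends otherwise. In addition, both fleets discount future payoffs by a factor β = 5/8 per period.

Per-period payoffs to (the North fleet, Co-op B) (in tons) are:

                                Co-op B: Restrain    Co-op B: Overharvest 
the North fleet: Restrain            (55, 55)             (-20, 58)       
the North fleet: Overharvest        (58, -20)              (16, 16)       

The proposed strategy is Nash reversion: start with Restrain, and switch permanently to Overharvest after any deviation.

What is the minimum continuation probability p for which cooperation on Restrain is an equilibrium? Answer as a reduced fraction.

Expected continuation weight on next period's payoff is β·p = 5/8·p, which plays the role of the discount factor.
Cooperation requires 5/8·p ≥ (58−55)/(58−16) = 1/14, hence p ≥ 4/35.

4/35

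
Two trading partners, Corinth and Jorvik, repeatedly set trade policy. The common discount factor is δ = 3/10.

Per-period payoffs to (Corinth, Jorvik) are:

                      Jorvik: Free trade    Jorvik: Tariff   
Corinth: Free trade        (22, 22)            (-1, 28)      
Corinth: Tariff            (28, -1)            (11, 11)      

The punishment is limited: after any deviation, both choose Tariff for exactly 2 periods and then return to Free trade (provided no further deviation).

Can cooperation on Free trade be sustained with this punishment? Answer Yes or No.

A one-shot deviation gives 28 now, then 11 for 2 periods, then back to 22.
Gain from deviating: (28−22) today; loss: (22−11) in each of the next 2 periods.
No-deviation condition: (22−11)(δ+…+δ^2) ≥ 28−22, i.e. δ+…+δ^2 ≥ 6/11.
At δ = 3/10: δ+…+δ^2 = 0.3900 < 0.5455.
So cooperation is not sustainable.

No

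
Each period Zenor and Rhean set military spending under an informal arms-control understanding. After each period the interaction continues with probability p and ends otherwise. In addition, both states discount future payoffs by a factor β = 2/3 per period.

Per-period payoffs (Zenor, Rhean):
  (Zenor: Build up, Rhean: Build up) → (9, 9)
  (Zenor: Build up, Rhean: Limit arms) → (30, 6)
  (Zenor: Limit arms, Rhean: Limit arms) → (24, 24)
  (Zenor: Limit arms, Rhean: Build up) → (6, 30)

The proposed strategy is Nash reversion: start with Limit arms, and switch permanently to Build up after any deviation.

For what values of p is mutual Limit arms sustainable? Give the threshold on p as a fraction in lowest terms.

Expected continuation weight on next period's payoff is β·p = 2/3·p, which plays the role of the discount factor.
Cooperation requires 2/3·p ≥ (30−24)/(30−9) = 2/7, hence p ≥ 3/7.

3/7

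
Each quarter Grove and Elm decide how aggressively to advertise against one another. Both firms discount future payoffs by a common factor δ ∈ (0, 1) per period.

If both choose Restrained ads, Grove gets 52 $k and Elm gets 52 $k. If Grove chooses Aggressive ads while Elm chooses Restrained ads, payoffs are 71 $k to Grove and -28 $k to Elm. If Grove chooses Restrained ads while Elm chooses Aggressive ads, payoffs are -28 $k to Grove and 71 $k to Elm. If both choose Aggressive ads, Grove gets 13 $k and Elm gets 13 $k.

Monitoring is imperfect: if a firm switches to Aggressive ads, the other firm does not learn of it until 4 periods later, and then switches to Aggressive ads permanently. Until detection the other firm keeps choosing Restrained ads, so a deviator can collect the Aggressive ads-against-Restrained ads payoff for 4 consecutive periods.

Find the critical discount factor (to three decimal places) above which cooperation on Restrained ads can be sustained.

0.757

The best deviation is to choose Aggressive ads for all 4 undetected periods, earning 71 each, then 13 forever once detected.
Deviation value: 71(1−δ^4)/(1−δ) + 13δ^4/(1−δ); cooperation value: 52/(1−δ).
IC: 52 ≥ 71(1−δ^4) + 13δ^4 = 71 − 58δ^4.
So δ^4 ≥ 19/58, giving δ ≥ (19/58)^(1/4) ≈ 0.757.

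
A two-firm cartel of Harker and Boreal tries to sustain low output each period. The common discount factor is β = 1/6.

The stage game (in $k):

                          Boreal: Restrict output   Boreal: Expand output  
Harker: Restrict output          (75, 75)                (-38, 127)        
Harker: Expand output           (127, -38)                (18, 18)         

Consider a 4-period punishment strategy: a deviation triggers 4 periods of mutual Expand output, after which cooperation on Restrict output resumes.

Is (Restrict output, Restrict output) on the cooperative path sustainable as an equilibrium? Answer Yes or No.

IC: β+…+β^4 ≥ (127−75)/(75−18) = 52/57.
At β = 1/6: partial sum = 0.1998 < 0.9123. Cooperation not sustainable.

No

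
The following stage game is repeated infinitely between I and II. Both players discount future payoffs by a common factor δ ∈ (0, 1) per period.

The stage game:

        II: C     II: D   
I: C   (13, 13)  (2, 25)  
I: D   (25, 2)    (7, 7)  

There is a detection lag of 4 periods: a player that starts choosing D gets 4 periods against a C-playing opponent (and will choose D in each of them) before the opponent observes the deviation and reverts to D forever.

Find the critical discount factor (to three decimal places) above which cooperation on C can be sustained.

0.904

Deviating for the 4 undetected periods gains 25−13 = 12 per period over cooperation, then loses 13−7 = 6 per period forever once punishment starts.
Gain: 12(1 + δ + … + δ^3); loss: 6·δ^4/(1−δ).
No profitable deviation ⇔ 12(1−δ^4) ≤ 6·δ^4, i.e. δ^4 ≥ 12/(12+6) = 2/3.
Hence δ ≥ (2/3)^(1/4) ≈ 0.904.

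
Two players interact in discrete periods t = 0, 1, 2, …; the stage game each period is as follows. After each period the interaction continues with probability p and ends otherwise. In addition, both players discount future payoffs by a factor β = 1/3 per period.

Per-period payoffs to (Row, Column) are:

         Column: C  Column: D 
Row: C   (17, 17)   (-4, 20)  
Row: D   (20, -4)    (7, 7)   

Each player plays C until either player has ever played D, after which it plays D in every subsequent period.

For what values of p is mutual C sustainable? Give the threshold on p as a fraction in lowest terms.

9/13

Expected continuation weight on next period's payoff is β·p = 1/3·p, which plays the role of the discount factor.
Cooperation requires 1/3·p ≥ (20−17)/(20−7) = 3/13, hence p ≥ 9/13.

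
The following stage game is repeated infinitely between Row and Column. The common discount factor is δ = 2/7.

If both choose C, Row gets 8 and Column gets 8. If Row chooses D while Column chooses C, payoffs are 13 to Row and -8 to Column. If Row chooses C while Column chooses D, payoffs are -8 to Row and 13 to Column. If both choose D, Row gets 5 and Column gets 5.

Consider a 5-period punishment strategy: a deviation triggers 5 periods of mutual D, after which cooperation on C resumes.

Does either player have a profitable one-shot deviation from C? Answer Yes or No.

Comparing payoff streams over the 6 periods until play realigns: cooperate → 8(1+δ+…+δ^5); deviate → 13 + 5(δ+…+δ^5).
Cooperation is sustained iff (8−5)(δ+…+δ^5) ≥ 13−8.
δ+…+δ^5 = 2/7·(1−(2/7)^5)/(1−2/7) = 0.3992, and (13−8)/(8−5) = 1.6667.
0.3992 < 1.6667, so cooperation is not sustainable.

Yes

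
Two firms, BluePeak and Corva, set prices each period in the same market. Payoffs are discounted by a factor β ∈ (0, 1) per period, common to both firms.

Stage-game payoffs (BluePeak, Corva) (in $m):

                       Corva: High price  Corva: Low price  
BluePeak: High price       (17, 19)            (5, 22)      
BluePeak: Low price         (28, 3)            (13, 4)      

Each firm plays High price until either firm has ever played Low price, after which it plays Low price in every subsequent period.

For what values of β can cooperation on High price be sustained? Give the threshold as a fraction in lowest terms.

11/15

BluePeak's threshold: (28−17)/(28−13) = 11/15.
Corva's threshold: (22−19)/(22−4) = 1/6.
11/15 > 1/6, so BluePeak binds and β* = 11/15.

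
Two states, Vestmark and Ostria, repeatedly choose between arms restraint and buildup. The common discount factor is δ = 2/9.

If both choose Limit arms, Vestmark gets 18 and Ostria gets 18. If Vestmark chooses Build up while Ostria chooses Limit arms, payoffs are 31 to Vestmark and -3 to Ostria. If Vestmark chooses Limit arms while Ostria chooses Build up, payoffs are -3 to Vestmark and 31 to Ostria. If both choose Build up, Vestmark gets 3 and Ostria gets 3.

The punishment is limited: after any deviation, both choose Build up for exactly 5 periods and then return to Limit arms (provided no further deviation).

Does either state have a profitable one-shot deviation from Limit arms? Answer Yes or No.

Yes

Comparing payoff streams over the 6 periods until play realigns: cooperate → 18(1+δ+…+δ^5); deviate → 31 + 3(δ+…+δ^5).
Cooperation is sustained iff (18−3)(δ+…+δ^5) ≥ 31−18.
δ+…+δ^5 = 2/9·(1−(2/9)^5)/(1−2/9) = 0.2856, and (31−18)/(18−3) = 0.8667.
0.2856 < 0.8667, so cooperation is not sustainable.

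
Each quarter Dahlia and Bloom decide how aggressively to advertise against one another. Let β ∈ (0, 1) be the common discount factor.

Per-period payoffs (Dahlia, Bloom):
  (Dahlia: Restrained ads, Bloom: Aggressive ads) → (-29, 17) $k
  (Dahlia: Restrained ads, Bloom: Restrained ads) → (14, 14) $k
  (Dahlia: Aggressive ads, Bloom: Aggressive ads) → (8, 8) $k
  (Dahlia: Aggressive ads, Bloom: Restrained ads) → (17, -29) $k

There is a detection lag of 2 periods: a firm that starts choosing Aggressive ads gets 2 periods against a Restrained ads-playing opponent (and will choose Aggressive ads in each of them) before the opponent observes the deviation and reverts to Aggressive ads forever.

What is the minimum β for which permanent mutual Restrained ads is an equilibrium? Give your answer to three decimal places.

A deviator earns 17 for 2 periods, then 8 forever; cooperating earns 14 forever. Multiplying the IC by (1−β):
14 ≥ 17(1−β^2) + 8β^2, so 9·β^2 ≥ 3 and β^2 ≥ 1/3.
β ≥ (1/3)^(1/2) ≈ 0.577.

0.577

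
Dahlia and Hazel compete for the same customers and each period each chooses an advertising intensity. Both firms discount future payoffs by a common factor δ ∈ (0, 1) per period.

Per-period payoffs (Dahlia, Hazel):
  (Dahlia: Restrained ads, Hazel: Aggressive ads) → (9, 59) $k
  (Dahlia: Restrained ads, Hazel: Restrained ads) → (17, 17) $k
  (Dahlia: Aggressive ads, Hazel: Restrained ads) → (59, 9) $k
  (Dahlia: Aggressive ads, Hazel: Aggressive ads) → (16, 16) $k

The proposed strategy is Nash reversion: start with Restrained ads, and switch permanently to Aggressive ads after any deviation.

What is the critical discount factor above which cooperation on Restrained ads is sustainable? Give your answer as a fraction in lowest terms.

Under grim trigger the critical discount factor is (T−C)/(T−P) with T = 59, C = 17, P = 16.
δ* = (59−17)/(59−16) = 42/43.

42/43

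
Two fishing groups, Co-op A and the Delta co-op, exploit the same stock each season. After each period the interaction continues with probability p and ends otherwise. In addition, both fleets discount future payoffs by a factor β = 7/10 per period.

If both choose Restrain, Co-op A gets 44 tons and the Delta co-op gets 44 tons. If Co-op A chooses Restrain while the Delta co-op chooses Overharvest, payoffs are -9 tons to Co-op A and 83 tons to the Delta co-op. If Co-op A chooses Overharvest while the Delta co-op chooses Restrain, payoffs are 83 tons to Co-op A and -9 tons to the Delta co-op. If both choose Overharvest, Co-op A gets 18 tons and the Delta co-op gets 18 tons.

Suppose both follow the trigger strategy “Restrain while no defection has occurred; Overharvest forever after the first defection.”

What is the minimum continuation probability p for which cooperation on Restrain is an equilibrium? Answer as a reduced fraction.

With continuation probability p and discount β, the effective per-period discount factor is βp.
Grim-trigger IC: βp ≥ (83−44)/(83−18) = 3/5.
So p ≥ (3/5)/(7/10) = 6/7.

6/7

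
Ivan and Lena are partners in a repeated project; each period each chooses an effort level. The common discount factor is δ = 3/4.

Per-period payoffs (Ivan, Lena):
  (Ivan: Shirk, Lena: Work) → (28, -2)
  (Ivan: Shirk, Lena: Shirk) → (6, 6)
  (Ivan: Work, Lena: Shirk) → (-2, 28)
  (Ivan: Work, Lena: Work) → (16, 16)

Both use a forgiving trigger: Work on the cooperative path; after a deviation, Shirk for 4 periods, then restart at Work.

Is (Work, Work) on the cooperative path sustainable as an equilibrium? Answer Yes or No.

Comparing payoff streams over the 5 periods until play realigns: cooperate → 16(1+δ+…+δ^4); deviate → 28 + 6(δ+…+δ^4).
Cooperation is sustained iff (16−6)(δ+…+δ^4) ≥ 28−16.
δ+…+δ^4 = 3/4·(1−(3/4)^4)/(1−3/4) = 2.0508, and (28−16)/(16−6) = 1.2000.
2.0508 ≥ 1.2000, so cooperation is sustainable.

Yes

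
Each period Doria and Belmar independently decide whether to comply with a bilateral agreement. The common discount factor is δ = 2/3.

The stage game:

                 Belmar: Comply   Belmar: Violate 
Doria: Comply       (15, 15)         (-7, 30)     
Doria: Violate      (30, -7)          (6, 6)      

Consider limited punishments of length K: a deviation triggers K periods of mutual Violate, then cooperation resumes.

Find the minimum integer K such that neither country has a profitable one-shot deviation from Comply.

5

Need Σ_{k=1}^{K} δ^k ≥ (30−15)/(15−6) = 1.6667 at δ = 2/3.
At K = 4 the sum is 1.6049 < 1.6667; at K = 5 it is 1.7366 ≥ 1.6667.
So the minimum punishment length is K = 5.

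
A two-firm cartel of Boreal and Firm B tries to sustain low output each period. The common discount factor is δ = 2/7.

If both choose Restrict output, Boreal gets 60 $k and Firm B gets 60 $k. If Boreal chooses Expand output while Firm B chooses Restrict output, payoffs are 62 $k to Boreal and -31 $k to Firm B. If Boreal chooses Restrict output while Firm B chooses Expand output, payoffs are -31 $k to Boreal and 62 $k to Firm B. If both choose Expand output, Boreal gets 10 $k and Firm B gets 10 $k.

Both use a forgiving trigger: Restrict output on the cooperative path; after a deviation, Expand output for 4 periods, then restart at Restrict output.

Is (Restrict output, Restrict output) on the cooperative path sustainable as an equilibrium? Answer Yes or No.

IC: δ+…+δ^4 ≥ (62−60)/(60−10) = 1/25.
At δ = 2/7: partial sum = 0.3973 ≥ 0.0400. Cooperation sustainable.

Yes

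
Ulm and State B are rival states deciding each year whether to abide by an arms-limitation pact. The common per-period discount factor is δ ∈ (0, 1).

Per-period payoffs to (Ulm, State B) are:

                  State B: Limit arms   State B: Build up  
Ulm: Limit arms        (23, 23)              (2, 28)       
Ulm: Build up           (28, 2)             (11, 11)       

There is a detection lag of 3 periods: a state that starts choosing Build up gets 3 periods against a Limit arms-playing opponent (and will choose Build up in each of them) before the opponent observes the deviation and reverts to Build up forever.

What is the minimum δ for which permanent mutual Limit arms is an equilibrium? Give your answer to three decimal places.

The best deviation is to choose Build up for all 3 undetected periods, earning 28 each, then 11 forever once detected.
Deviation value: 28(1−δ^3)/(1−δ) + 11δ^3/(1−δ); cooperation value: 23/(1−δ).
IC: 23 ≥ 28(1−δ^3) + 11δ^3 = 28 − 17δ^3.
So δ^3 ≥ 5/17, giving δ ≥ (5/17)^(1/3) ≈ 0.665.

0.665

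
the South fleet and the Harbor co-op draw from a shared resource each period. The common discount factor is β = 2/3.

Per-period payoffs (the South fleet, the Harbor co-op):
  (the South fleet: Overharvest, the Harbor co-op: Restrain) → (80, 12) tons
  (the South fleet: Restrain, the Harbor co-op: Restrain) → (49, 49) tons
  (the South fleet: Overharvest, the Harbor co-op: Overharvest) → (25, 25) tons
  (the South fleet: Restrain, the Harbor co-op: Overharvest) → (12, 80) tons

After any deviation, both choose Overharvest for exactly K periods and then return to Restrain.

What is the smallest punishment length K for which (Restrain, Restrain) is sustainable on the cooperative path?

3

Need Σ_{k=1}^{K} β^k ≥ (80−49)/(49−25) = 1.2917 at β = 2/3.
At K = 2 the sum is 1.1111 < 1.2917; at K = 3 it is 1.4074 ≥ 1.2917.
So the minimum punishment length is K = 3.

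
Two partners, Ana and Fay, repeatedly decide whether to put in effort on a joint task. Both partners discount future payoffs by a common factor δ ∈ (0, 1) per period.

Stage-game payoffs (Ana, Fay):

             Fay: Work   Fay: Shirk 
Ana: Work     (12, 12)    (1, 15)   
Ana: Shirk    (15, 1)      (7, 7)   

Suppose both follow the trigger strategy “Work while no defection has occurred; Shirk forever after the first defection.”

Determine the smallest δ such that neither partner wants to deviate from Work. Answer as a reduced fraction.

3/8

Cooperation forever yields 12 each period: 12/(1−δ).
Deviating yields 15 once, then 7 forever: 15 + 7δ/(1−δ).
No profitable deviation requires 12/(1−δ) ≥ 15 + 7δ/(1−δ).
Multiplying by (1−δ): 12 ≥ 15(1−δ) + 7δ = 15 − 8δ.
So 8δ ≥ 3, i.e. δ ≥ 3/8.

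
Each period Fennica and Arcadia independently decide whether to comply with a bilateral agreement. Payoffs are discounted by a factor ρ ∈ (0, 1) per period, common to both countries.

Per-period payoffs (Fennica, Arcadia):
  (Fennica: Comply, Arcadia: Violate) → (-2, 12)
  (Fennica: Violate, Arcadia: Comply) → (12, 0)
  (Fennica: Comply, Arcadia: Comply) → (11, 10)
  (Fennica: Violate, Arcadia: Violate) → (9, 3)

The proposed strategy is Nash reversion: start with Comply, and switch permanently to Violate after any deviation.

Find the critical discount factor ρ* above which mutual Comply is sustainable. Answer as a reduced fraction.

1/3

Fennica: cooperation gives 11 each period; deviation gives 12 once then 9 forever.
  11/(1−ρ) ≥ 12 + 9ρ/(1−ρ) ⇒ ρ ≥ 1/3.
Arcadia: cooperation gives 10 each period; deviation gives 12 once then 3 forever.
  ρ ≥ 2/9.
Both must hold, so the binding constraint is Fennica's: ρ ≥ 1/3.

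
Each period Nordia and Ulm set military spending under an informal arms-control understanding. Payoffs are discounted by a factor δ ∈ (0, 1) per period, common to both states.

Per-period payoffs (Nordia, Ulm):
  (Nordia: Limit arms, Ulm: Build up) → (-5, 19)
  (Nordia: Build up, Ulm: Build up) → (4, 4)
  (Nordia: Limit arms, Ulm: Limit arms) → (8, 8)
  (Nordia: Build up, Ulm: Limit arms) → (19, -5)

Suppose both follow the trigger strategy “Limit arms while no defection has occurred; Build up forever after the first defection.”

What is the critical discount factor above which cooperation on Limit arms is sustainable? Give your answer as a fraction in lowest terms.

11/15

One-period gain from deviating is 19 − 8 = 11. The loss is 8 − 4 = 4 in every subsequent period, with present value 4·δ/(1−δ).
Deviation is unprofitable when 4·δ/(1−δ) ≥ 11, i.e. δ/(1−δ) ≥ 11/4.
Equivalently δ ≥ 11/(11+4) = 11/15.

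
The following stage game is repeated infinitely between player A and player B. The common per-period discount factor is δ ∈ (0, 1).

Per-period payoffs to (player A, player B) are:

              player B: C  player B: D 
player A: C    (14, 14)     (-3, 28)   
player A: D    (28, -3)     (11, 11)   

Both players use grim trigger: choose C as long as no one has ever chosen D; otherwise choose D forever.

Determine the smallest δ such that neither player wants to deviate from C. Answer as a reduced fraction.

14/17

Under grim trigger the critical discount factor is (T−C)/(T−P) with T = 28, C = 14, P = 11.
δ* = (28−14)/(28−11) = 14/17.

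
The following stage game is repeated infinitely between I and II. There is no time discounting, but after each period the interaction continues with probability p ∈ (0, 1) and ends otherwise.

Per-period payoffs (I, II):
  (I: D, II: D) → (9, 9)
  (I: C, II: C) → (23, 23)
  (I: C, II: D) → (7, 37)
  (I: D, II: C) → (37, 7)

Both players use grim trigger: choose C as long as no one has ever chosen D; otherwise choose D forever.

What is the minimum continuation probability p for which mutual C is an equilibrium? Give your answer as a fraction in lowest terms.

With no time discounting, the continuation probability p plays the role of the discount factor.
Grim-trigger IC: 23/(1−p) ≥ 37 + 9p/(1−p) ⇒ p ≥ (37−23)/(37−9) = 1/2.

1/2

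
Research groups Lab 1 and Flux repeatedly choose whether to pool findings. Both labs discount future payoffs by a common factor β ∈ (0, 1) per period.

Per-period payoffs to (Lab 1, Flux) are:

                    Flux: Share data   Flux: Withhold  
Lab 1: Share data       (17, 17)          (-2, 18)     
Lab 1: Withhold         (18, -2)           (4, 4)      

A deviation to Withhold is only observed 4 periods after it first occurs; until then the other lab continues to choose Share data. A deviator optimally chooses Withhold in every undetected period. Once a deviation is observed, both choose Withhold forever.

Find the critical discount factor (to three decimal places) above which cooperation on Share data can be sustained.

0.517

The best deviation is to choose Withhold for all 4 undetected periods, earning 18 each, then 4 forever once detected.
Deviation value: 18(1−β^4)/(1−β) + 4β^4/(1−β); cooperation value: 17/(1−β).
IC: 17 ≥ 18(1−β^4) + 4β^4 = 18 − 14β^4.
So β^4 ≥ 1/14, giving β ≥ (1/14)^(1/4) ≈ 0.517.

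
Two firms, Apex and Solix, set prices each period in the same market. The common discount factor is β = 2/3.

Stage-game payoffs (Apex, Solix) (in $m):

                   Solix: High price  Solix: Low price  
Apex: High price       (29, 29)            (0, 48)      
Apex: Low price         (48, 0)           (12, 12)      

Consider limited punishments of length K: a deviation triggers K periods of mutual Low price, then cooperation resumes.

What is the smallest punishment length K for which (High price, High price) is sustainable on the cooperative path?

IC: β(1−β^K)/(1−β) ≥ (48−29)/(29−12) = 19/17.
With β = 2/3: need 1 − β^K ≥ 19/17·(1−2/3)/(2/3), i.e. β^K ≤ 0.4412.
Since (2/3)^2 = 0.4444 and (2/3)^3 = 0.2963, the smallest such K is 3.

3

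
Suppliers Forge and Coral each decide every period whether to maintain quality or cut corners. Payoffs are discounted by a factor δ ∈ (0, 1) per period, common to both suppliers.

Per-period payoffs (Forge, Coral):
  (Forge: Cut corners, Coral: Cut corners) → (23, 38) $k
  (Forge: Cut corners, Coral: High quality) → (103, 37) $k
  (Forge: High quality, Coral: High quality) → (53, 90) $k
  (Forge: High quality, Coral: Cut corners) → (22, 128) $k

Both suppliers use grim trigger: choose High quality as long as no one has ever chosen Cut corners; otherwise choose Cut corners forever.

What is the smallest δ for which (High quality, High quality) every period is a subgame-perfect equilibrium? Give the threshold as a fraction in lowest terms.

5/8

Forge: cooperation gives 53 each period; deviation gives 103 once then 23 forever.
  53/(1−δ) ≥ 103 + 23δ/(1−δ) ⇒ δ ≥ 50/80 = 5/8.
Coral: cooperation gives 90 each period; deviation gives 128 once then 38 forever.
  δ ≥ 38/90 = 19/45.
Both must hold, so the binding constraint is Forge's: δ ≥ 5/8.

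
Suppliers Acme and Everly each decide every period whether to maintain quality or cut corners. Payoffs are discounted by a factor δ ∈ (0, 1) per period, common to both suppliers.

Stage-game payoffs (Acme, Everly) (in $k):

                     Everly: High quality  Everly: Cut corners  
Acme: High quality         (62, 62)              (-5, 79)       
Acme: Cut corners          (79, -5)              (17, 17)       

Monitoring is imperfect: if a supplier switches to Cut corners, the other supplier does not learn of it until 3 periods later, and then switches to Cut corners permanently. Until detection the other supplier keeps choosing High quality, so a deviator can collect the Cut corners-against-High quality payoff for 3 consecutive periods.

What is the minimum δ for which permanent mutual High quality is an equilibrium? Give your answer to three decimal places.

0.650

A deviator earns 79 for 3 periods, then 17 forever; cooperating earns 62 forever. Multiplying the IC by (1−δ):
62 ≥ 79(1−δ^3) + 17δ^3, so 62·δ^3 ≥ 17 and δ^3 ≥ 17/62.
δ ≥ (17/62)^(1/3) ≈ 0.650.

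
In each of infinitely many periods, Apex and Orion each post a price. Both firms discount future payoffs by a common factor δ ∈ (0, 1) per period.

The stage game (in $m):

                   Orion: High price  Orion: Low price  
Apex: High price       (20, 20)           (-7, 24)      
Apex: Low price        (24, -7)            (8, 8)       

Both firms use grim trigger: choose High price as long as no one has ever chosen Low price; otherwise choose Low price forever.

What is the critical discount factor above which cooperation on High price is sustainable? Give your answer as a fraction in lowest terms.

1/4

Under grim trigger the critical discount factor is (T−C)/(T−P) with T = 24, C = 20, P = 8.
δ* = (24−20)/(24−8) = 4/16 = 1/4.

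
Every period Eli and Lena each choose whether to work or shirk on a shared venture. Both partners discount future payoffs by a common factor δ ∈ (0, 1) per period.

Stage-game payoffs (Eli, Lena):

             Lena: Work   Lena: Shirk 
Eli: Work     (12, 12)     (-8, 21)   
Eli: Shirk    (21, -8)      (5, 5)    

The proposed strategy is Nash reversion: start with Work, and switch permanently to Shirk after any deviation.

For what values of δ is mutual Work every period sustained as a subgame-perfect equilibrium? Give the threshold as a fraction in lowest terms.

Under grim trigger the critical discount factor is (T−C)/(T−P) with T = 21, C = 12, P = 5.
δ* = (21−12)/(21−5) = 9/16.

9/16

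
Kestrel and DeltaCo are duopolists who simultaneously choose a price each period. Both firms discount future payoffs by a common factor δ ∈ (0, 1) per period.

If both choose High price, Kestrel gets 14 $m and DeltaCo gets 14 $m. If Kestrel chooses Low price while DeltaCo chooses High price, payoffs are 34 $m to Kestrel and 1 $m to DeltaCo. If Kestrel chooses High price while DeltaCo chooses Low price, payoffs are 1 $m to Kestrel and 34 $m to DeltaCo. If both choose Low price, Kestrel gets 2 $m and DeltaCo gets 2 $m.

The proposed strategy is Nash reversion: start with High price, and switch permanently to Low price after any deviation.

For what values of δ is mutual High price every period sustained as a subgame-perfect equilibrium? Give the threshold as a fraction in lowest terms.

Under grim trigger the critical discount factor is (T−C)/(T−P) with T = 34, C = 14, P = 2.
δ* = (34−14)/(34−2) = 20/32 = 5/8.

5/8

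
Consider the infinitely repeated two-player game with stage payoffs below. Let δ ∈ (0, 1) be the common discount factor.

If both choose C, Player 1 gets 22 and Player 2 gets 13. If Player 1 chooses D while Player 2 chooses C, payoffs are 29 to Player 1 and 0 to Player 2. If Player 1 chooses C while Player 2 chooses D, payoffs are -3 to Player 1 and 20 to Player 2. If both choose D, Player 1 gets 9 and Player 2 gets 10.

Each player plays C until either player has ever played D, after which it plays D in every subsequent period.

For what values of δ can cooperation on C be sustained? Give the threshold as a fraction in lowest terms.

7/10

Player 1's threshold: (29−22)/(29−9) = 7/20.
Player 2's threshold: (20−13)/(20−10) = 7/10.
7/20 < 7/10, so Player 2 binds and δ* = 7/10.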